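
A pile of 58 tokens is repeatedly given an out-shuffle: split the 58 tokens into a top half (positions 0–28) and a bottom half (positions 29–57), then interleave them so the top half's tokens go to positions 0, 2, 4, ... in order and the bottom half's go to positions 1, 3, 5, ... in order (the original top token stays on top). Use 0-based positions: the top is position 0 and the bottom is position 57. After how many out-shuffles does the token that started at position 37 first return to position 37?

Follow position 37 under repeated out-shuffles:
37 → 17 → 34 → 11 → 22 → 44 → 31 → 5 → 10 → 20 → 40 → 23 → 46 → 35 → 13 → 26 → 52 → 47 → 37
It first returns after 18 out-shuffles.

18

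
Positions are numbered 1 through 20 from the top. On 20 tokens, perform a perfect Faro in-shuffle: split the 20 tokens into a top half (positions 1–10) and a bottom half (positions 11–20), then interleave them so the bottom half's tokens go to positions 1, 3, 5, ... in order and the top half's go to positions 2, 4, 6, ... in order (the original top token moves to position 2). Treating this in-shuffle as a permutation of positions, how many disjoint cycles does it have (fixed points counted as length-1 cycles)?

Trace each unvisited position around until it returns:
(1 2 4 8 16 11) (3 6 12) (5 10 20 19 17 13) (7 14) (9 18 15)
5 cycles in total.

5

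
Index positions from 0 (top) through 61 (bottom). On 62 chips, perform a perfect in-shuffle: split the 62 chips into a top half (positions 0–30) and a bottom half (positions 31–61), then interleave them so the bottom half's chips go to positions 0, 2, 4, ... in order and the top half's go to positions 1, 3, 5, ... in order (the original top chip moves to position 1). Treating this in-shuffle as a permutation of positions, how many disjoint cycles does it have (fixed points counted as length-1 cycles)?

Trace each unvisited position around until it returns:
(0 1 3 7 15 31) (2 5 11 23 47 32) (4 9 19 39 16 33) (6 13 27 55 48 34) (8 17 35) (10 21 43 24 49 36) (12 25 51 40 18 37) (14 29 59 56 50 38) ... plus 4 more
12 cycles in total.

12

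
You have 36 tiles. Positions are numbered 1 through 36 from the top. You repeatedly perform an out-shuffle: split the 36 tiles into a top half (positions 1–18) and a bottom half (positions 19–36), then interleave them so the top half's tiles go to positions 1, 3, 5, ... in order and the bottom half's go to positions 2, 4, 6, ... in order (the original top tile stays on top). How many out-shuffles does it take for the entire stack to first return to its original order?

12

The out-shuffle permutes the 36 positions with cycle lengths [1, 1, 3, 3, 4, 12, 12].
Every tile is home exactly when every cycle has completed a whole number of laps, i.e. after lcm(1, 3, 4, 12) = 12 out-shuffles.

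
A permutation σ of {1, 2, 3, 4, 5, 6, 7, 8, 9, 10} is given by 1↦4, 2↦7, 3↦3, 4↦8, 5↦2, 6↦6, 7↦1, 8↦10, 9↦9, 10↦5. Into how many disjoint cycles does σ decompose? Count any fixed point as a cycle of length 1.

Cycle decomposition: (1 4 8 10 5 2 7) (3) (6) (9).
4 cycles.

4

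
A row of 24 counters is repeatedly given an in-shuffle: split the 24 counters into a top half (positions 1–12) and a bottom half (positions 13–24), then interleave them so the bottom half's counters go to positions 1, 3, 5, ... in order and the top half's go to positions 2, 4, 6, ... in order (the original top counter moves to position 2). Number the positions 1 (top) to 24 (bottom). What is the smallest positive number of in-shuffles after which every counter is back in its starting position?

20

The in-shuffle permutes the 24 positions with cycle lengths [4, 20].
Every counter is home exactly when every cycle has completed a whole number of laps, i.e. after lcm(4, 20) = 20 in-shuffles.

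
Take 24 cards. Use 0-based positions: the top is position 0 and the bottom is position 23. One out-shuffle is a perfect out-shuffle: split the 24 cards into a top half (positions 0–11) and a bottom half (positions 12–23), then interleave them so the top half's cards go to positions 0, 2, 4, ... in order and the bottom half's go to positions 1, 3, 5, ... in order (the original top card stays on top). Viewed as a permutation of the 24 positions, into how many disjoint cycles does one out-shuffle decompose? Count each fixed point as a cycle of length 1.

4

Trace each unvisited position around until it returns:
(0) (1 2 4 8 16 9 ... len 11) (5 10 20 17 11 22 ... len 11) (23)
4 cycles in total.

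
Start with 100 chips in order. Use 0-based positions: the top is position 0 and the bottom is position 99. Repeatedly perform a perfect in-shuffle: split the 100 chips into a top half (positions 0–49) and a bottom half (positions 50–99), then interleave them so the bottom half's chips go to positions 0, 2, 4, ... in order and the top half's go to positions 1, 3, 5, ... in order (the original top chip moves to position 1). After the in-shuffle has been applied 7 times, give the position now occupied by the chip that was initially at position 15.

Track the chip's position through each in-shuffle:
15 → 31 → 63 → 26 → 53 → 6 → 13 → 27

27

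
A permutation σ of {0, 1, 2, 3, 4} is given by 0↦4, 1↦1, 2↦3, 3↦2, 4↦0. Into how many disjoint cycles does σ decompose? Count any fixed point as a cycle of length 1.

3

Cycle decomposition: (0 4) (1) (2 3).
3 cycles.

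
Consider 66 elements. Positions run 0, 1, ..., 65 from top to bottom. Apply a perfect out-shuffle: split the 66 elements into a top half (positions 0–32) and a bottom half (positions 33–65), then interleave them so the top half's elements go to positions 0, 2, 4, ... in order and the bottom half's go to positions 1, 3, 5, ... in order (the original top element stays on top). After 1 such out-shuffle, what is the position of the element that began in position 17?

Track the element's position through each out-shuffle:
17 → 34

34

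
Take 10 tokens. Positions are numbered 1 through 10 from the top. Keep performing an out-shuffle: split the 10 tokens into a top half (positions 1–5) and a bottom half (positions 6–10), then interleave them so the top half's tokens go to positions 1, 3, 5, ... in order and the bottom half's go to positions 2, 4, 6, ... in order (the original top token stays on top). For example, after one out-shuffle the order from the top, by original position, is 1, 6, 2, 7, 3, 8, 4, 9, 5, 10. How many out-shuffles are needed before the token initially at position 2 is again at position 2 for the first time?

Follow position 2 under repeated out-shuffles:
2 → 3 → 5 → 9 → 8 → 6 → 2
It first returns after 6 out-shuffles.

6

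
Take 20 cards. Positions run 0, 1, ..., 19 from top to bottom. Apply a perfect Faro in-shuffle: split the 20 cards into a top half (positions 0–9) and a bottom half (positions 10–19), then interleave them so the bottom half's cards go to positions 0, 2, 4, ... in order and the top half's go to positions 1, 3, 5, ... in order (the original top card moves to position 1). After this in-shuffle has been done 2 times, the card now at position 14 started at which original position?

Work backwards from position 14, undoing one in-shuffle at a time:
14 ← 17 ← 8
So the card now at position 14 started at position 8.

8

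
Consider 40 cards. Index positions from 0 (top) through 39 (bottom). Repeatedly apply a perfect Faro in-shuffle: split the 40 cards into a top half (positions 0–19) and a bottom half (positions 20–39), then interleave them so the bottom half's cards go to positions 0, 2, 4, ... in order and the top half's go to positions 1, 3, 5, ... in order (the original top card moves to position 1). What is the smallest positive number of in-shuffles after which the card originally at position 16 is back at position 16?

20

Follow position 16 under repeated in-shuffles:
16 → 33 → 26 → 12 → 25 → 10 → 21 → 2 → 5 → 11 → 23 → 6 → 13 → 27 → 14 → 29 → 18 → 37 → 34 → 28 → 16
It first returns after 20 in-shuffles.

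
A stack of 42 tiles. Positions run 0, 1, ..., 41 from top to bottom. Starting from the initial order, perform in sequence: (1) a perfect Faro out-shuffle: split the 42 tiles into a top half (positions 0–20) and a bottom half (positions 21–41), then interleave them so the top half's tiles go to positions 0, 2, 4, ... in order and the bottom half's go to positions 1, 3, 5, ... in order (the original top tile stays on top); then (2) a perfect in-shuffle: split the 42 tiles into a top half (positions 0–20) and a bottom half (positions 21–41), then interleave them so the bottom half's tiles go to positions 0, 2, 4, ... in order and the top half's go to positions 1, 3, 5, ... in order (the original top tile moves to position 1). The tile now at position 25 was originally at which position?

6

Undo the operations in reverse order, starting from position 25:
  undo op 2 (in-shuffle, from top half): 25 ← 12
  undo op 1 (out-shuffle, from top half): 12 ← 6
So the tile at position 25 came from original position 6.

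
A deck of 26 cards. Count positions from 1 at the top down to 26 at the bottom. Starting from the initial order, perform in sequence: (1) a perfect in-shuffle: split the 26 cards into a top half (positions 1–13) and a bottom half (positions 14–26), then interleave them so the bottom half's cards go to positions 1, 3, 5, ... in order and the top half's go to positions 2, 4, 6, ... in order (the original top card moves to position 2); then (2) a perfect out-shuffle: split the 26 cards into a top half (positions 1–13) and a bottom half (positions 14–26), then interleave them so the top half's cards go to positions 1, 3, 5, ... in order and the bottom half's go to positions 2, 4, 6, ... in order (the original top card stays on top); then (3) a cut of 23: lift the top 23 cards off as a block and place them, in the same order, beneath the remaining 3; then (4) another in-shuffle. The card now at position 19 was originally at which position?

Undo the operations in reverse order, starting from position 19:
  undo op 4 (in-shuffle, from bottom half): 19 ← 23
  undo op 3 (cut 23): 23 ← 20
  undo op 2 (out-shuffle, from bottom half): 20 ← 23
  undo op 1 (in-shuffle, from bottom half): 23 ← 25
So the card at position 19 came from original position 25.

25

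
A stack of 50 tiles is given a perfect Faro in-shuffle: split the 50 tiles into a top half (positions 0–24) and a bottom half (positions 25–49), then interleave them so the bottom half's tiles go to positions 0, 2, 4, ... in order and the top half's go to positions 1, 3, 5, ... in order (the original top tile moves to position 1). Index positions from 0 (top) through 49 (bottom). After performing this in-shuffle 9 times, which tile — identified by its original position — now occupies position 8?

Work backwards from position 8, undoing one in-shuffle at a time:
8 ← 29 ← 14 ← 32 ← 41 ← 20 ← 35 ← 17 ← 8 ← 29
So the tile now at position 8 started at position 29.

29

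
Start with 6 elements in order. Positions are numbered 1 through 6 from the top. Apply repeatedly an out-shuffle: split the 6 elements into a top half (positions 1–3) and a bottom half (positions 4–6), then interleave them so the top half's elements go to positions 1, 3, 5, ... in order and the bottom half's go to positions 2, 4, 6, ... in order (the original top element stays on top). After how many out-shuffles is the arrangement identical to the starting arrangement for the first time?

4

The out-shuffle permutes the 6 positions with cycle lengths [1, 1, 4].
Every element is home exactly when every cycle has completed a whole number of laps, i.e. after lcm(1, 4) = 4 out-shuffles.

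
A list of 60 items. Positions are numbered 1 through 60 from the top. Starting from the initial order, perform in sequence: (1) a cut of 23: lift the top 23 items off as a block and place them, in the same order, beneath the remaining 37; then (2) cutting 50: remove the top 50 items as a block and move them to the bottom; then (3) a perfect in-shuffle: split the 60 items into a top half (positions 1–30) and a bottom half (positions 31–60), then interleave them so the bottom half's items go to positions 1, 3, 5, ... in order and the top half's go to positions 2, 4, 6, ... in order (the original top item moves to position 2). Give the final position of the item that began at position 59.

Track the item from position 59 forward through each operation:
  after op 1 (cut 23): 59 → 36
  after op 2 (cut 50): 36 → 46
  after op 3 (in-shuffle): 46 → 31

31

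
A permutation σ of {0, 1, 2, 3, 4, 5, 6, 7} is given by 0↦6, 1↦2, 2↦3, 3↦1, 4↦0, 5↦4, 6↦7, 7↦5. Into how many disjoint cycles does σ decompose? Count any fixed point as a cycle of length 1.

2

Cycle decomposition: (0 6 7 5 4) (1 2 3).
2 cycles.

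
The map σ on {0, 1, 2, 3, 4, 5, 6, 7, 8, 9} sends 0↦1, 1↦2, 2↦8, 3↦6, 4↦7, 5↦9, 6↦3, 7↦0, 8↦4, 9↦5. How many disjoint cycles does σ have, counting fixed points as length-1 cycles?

Cycle decomposition: (0 1 2 8 4 7) (3 6) (5 9).
3 cycles.

3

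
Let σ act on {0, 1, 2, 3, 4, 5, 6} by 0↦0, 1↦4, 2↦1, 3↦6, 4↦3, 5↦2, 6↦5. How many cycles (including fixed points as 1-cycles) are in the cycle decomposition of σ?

2

Cycle decomposition: (0) (1 4 3 6 5 2).
2 cycles.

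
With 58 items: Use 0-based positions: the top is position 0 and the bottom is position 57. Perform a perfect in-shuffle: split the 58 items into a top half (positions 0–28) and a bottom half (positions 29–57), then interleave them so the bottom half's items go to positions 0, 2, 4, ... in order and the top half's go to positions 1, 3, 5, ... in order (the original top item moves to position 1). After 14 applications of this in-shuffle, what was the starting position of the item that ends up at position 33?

43

Work backwards from position 33, undoing one in-shuffle at a time:
33 ← 16 ← 37 ← 18 ← 38 ← ... ← 43 (14 steps).
So the item now at position 33 started at position 43.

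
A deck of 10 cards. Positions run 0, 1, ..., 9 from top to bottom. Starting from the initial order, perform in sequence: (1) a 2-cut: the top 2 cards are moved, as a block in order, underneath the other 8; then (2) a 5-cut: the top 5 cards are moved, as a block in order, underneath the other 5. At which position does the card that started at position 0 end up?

Track the card from position 0 forward through each operation:
  after op 1 (cut 2): 0 → 8
  after op 2 (cut 5): 8 → 3

3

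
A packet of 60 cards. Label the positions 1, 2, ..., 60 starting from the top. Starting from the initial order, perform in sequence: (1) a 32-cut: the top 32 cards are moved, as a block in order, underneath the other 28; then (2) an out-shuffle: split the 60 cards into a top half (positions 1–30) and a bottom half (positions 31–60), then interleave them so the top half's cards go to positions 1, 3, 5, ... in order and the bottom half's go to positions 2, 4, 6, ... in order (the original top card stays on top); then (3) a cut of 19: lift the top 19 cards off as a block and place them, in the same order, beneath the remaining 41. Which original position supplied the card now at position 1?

12

Undo the operations in reverse order, starting from position 1:
  undo op 3 (cut 19): 1 ← 20
  undo op 2 (out-shuffle, from bottom half): 20 ← 40
  undo op 1 (cut 32): 40 ← 12
So the card at position 1 came from original position 12.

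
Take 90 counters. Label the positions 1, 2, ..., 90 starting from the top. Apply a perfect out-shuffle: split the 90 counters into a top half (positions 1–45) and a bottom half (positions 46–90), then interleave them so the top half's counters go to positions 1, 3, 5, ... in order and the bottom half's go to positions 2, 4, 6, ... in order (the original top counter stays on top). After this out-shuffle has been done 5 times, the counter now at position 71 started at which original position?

31

Work backwards from position 71, undoing one out-shuffle at a time:
71 ← 36 ← 63 ← 32 ← 61 ← 31
So the counter now at position 71 started at position 31.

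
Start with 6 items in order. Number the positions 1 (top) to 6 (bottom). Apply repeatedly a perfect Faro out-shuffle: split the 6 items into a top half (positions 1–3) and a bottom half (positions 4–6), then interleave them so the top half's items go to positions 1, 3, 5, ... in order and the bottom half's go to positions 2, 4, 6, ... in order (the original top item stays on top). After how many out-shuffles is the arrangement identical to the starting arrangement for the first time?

4

The out-shuffle permutes the 6 positions with cycle lengths [1, 1, 4].
Every item is home exactly when every cycle has completed a whole number of laps, i.e. after lcm(1, 4) = 4 out-shuffles.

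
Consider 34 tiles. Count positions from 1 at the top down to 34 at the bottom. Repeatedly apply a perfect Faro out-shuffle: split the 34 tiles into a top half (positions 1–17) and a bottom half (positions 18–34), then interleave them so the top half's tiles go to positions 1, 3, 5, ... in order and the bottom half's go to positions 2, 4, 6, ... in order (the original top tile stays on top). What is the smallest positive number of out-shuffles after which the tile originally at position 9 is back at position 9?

10

Follow position 9 under repeated out-shuffles:
9 → 17 → 33 → 32 → 30 → 26 → 18 → 2 → 3 → 5 → 9
It first returns after 10 out-shuffles.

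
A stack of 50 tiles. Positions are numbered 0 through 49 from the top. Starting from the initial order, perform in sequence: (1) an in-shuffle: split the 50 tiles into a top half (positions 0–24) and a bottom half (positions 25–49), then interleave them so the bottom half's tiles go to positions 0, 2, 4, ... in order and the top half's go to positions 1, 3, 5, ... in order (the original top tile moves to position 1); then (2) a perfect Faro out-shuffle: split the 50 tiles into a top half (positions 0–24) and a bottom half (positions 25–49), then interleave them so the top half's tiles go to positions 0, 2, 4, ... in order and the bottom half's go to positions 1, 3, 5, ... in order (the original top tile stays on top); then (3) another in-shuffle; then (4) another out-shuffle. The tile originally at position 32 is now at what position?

Track the tile from position 32 forward through each operation:
  after op 1 (in-shuffle): 32 → 14
  after op 2 (out-shuffle): 14 → 28
  after op 3 (in-shuffle): 28 → 6
  after op 4 (out-shuffle): 6 → 12

12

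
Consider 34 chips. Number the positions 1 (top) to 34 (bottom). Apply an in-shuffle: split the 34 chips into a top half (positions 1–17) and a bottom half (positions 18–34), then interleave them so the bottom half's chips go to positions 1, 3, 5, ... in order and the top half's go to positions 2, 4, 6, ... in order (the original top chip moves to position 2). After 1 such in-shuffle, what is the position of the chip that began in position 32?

29

Track the chip's position through each in-shuffle:
32 → 29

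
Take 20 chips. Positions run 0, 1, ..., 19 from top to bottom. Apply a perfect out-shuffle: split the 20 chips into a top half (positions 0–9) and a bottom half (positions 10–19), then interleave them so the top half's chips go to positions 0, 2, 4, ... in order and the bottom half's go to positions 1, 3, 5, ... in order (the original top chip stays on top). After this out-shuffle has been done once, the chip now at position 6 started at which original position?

3

Work backwards from position 6, undoing one out-shuffle at a time:
6 ← 3
So the chip now at position 6 started at position 3.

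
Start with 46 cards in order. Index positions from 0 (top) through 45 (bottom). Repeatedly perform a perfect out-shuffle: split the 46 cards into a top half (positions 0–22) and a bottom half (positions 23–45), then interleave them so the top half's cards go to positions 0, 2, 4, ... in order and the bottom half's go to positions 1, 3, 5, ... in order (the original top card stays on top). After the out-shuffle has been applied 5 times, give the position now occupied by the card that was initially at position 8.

Track the card's position through each out-shuffle:
8 → 16 → 32 → 19 → 38 → 31

31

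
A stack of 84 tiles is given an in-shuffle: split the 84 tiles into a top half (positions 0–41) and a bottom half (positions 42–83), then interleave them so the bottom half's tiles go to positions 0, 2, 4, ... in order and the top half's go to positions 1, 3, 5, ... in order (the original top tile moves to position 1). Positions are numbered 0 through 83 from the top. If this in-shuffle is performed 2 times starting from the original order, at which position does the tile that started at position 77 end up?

Track the tile's position through each in-shuffle:
77 → 70 → 56

56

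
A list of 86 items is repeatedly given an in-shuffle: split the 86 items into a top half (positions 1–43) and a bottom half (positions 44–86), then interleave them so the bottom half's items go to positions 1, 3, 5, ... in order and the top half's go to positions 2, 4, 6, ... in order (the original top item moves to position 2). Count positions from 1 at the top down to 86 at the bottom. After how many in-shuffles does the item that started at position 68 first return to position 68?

28

Follow position 68 under repeated in-shuffles:
68 → 49 → 11 → 22 → 44 → 1 → 2 → 4 → ... → 68 (length 28)
It first returns after 28 in-shuffles.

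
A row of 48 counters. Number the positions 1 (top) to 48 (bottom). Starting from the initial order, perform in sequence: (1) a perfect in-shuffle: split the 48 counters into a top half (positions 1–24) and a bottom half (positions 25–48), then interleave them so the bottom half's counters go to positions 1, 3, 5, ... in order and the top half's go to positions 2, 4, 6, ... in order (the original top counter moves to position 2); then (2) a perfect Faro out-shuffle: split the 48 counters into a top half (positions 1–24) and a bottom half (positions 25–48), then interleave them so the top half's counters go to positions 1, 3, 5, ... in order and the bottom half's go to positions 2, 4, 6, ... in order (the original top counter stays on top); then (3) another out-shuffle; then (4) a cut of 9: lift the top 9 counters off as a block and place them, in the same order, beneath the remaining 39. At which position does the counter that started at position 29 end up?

24

Track the counter from position 29 forward through each operation:
  after op 1 (in-shuffle): 29 → 9
  after op 2 (out-shuffle): 9 → 17
  after op 3 (out-shuffle): 17 → 33
  after op 4 (cut 9): 33 → 24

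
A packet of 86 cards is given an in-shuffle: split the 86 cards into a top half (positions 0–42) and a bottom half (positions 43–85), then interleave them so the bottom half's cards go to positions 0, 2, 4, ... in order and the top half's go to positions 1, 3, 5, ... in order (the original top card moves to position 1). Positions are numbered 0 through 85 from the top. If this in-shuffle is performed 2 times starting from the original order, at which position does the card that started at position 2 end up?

Track the card's position through each in-shuffle:
2 → 5 → 11

11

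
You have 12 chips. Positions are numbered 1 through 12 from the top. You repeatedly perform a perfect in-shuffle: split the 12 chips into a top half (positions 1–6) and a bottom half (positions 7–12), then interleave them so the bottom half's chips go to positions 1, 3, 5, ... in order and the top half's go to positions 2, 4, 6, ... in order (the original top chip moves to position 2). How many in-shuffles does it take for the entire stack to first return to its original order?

The in-shuffle permutes the 12 positions with cycle lengths [12].
Every chip is home exactly when every cycle has completed a whole number of laps, i.e. after lcm(12) = 12 in-shuffles.

12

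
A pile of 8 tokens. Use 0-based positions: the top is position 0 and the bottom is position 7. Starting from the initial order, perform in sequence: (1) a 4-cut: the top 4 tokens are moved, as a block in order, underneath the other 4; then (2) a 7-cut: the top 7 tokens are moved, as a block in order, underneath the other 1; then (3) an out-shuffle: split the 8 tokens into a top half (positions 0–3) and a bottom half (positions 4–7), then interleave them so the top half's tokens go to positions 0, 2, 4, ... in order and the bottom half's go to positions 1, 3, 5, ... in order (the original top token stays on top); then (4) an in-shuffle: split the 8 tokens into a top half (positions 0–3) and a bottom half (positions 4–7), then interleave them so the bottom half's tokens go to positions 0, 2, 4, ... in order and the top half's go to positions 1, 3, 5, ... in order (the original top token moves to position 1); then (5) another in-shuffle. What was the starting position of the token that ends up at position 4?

Undo the operations in reverse order, starting from position 4:
  undo op 5 (in-shuffle, from bottom half): 4 ← 6
  undo op 4 (in-shuffle, from bottom half): 6 ← 7
  undo op 3 (out-shuffle, from bottom half): 7 ← 7
  undo op 2 (cut 7): 7 ← 6
  undo op 1 (cut 4): 6 ← 2
So the token at position 4 came from original position 2.

2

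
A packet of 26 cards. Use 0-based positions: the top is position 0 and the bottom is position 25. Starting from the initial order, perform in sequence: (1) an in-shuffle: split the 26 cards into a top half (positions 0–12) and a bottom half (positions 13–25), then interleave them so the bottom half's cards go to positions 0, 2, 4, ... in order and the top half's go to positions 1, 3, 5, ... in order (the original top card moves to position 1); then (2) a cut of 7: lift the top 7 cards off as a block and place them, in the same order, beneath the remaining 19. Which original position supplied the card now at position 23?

Undo the operations in reverse order, starting from position 23:
  undo op 2 (cut 7): 23 ← 4
  undo op 1 (in-shuffle, from bottom half): 4 ← 15
So the card at position 23 came from original position 15.

15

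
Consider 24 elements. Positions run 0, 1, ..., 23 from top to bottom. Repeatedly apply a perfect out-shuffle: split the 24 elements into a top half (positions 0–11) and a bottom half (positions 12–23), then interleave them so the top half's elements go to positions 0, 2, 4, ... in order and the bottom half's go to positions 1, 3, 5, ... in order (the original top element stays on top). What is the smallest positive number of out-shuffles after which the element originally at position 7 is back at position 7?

Follow position 7 under repeated out-shuffles:
7 → 14 → 5 → 10 → 20 → 17 → 11 → 22 → 21 → 19 → 15 → 7
It first returns after 11 out-shuffles.

11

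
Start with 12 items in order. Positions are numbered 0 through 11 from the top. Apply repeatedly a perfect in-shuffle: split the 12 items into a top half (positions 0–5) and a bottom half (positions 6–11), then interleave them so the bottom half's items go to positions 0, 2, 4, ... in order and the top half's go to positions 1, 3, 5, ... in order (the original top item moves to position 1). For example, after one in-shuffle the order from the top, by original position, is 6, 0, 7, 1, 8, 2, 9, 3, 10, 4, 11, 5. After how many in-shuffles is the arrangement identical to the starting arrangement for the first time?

12

The in-shuffle permutes the 12 positions with cycle lengths [12].
Every item is home exactly when every cycle has completed a whole number of laps, i.e. after lcm(12) = 12 in-shuffles.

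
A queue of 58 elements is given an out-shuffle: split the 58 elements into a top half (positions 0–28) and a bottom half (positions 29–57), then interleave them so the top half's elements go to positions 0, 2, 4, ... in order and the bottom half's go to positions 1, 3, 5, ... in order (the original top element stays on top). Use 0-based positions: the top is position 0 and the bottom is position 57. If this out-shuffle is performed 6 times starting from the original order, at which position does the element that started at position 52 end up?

Track the element's position through each out-shuffle:
52 → 47 → 37 → 17 → 34 → 11 → 22

22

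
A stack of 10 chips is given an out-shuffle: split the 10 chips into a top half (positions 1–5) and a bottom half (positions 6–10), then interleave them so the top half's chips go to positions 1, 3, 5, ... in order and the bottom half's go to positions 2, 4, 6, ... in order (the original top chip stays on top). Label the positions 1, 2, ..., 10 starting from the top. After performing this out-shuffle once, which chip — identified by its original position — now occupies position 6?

8

Work backwards from position 6, undoing one out-shuffle at a time:
6 ← 8
So the chip now at position 6 started at position 8.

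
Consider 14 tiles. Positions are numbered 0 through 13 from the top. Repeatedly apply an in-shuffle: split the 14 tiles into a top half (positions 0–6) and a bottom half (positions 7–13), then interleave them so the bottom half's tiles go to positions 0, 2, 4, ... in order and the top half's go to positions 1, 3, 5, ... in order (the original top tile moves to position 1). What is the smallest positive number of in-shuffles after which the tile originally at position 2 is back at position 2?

4

Follow position 2 under repeated in-shuffles:
2 → 5 → 11 → 8 → 2
It first returns after 4 in-shuffles.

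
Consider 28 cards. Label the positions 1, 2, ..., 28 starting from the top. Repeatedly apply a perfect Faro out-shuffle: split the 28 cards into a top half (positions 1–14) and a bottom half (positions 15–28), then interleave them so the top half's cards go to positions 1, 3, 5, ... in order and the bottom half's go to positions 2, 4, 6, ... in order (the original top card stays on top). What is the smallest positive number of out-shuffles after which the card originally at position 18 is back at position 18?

Follow position 18 under repeated out-shuffles:
18 → 8 → 15 → 2 → 3 → 5 → 9 → 17 → 6 → 11 → 21 → 14 → 27 → 26 → 24 → 20 → 12 → 23 → 18
It first returns after 18 out-shuffles.

18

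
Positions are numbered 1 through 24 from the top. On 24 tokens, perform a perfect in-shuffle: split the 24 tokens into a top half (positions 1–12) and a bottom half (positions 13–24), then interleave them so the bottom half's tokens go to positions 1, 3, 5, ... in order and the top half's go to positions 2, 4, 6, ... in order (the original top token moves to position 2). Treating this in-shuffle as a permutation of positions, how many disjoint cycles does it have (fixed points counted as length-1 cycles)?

2

Trace each unvisited position around until it returns:
(1 2 4 8 16 7 ... len 20) (5 10 20 15)
2 cycles in total.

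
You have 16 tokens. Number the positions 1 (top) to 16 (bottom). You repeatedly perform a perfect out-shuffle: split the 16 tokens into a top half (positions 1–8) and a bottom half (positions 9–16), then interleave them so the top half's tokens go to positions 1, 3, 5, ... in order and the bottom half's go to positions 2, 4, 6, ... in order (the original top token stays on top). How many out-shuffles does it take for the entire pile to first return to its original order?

4

The out-shuffle permutes the 16 positions with cycle lengths [1, 1, 2, 4, 4, 4].
Every token is home exactly when every cycle has completed a whole number of laps, i.e. after lcm(1, 2, 4) = 4 out-shuffles.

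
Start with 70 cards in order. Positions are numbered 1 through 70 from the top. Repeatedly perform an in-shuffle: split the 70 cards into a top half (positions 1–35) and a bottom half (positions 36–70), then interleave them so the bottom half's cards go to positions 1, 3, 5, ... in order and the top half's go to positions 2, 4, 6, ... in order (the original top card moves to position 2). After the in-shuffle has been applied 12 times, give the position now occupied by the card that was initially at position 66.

39

Track the card's position through each in-shuffle:
66 → 61 → 51 → 31 → 62 → 53 → 35 → 70 → 69 → 67 → 63 → 55 → 39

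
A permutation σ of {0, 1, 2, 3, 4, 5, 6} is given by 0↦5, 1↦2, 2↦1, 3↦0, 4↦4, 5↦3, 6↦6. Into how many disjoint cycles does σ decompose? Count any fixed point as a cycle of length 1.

Cycle decomposition: (0 5 3) (1 2) (4) (6).
4 cycles.

4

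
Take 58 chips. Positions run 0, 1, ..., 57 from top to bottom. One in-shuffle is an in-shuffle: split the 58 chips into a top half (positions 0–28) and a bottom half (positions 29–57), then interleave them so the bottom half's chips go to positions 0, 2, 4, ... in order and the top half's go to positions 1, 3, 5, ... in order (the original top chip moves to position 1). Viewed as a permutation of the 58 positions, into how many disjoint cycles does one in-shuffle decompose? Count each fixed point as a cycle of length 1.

Trace each unvisited position around until it returns:
(0 1 3 7 15 31 ... len 58)
1 cycle in total.

1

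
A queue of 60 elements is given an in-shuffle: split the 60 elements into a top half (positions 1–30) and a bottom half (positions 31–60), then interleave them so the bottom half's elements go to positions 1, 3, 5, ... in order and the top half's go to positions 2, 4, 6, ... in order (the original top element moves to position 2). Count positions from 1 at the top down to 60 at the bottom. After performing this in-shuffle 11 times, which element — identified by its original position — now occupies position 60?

54

Work backwards from position 60, undoing one in-shuffle at a time:
60 ← 30 ← 15 ← 38 ← 19 ← 40 ← 20 ← 10 ← 5 ← 33 ← 47 ← 54
So the element now at position 60 started at position 54.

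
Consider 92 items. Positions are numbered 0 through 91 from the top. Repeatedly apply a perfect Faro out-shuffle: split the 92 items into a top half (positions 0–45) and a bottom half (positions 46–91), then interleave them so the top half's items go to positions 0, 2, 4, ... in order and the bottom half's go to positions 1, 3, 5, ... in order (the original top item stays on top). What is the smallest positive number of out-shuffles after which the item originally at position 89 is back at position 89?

Follow position 89 under repeated out-shuffles:
89 → 87 → 83 → 75 → 59 → 27 → 54 → 17 → 34 → 68 → 45 → 90 → 89
It first returns after 12 out-shuffles.

12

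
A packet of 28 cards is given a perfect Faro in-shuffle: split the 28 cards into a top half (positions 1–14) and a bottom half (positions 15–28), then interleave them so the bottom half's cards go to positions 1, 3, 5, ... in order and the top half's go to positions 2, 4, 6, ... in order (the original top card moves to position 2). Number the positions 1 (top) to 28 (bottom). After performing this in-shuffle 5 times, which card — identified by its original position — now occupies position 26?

28

Work backwards from position 26, undoing one in-shuffle at a time:
26 ← 13 ← 21 ← 25 ← 27 ← 28
So the card now at position 26 started at position 28.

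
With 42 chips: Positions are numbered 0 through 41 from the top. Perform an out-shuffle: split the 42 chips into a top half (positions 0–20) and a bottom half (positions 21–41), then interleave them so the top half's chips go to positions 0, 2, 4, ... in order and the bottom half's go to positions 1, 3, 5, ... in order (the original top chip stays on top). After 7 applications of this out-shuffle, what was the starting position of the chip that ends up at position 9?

10

Work backwards from position 9, undoing one out-shuffle at a time:
9 ← 25 ← 33 ← 37 ← 39 ← 40 ← 20 ← 10
So the chip now at position 9 started at position 10.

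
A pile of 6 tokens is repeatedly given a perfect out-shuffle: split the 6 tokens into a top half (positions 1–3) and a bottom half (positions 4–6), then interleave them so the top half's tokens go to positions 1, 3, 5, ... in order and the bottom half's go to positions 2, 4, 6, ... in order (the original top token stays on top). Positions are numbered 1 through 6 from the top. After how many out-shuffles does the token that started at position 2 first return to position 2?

Follow position 2 under repeated out-shuffles:
2 → 3 → 5 → 4 → 2
It first returns after 4 out-shuffles.

4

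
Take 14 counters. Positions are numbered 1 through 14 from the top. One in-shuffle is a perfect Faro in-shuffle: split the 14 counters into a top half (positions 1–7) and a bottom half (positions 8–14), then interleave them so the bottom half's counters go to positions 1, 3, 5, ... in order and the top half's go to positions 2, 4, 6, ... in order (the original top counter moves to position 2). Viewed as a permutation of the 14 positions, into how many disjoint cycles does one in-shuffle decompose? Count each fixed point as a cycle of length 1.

4

Trace each unvisited position around until it returns:
(1 2 4 8) (3 6 12 9) (5 10) (7 14 13 11)
4 cycles in total.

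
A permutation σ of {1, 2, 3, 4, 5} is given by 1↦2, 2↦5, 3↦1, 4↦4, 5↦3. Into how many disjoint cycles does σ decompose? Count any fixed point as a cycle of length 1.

Cycle decomposition: (1 2 5 3) (4).
2 cycles.

2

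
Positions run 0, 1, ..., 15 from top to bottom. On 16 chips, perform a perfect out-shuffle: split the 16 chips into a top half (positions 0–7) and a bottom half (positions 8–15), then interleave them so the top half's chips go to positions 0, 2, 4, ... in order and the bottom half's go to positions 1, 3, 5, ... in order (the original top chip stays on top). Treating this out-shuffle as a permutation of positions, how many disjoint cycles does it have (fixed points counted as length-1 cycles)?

6

Trace each unvisited position around until it returns:
(0) (1 2 4 8) (3 6 12 9) (5 10) (7 14 13 11) (15)
6 cycles in total.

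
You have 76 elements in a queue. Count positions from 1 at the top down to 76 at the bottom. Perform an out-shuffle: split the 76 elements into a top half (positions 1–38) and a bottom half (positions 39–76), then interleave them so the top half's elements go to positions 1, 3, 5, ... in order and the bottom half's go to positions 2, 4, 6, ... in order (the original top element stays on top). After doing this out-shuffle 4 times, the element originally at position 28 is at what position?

Track the element's position through each out-shuffle:
28 → 55 → 34 → 67 → 58

58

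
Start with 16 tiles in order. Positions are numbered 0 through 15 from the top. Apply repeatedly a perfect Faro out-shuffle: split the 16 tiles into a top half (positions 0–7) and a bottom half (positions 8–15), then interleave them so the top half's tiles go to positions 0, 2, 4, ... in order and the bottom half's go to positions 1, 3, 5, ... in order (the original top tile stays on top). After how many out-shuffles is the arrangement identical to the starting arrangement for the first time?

4

The out-shuffle permutes the 16 positions with cycle lengths [1, 1, 2, 4, 4, 4].
Every tile is home exactly when every cycle has completed a whole number of laps, i.e. after lcm(1, 2, 4) = 4 out-shuffles.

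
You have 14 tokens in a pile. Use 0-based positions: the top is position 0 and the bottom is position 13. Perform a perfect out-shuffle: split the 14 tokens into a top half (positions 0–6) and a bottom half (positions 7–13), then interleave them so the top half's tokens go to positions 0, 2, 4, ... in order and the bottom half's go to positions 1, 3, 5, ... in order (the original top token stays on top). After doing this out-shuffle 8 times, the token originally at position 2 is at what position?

Track the token's position through each out-shuffle:
2 → 4 → 8 → 3 → 6 → 12 → 11 → 9 → 5

5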